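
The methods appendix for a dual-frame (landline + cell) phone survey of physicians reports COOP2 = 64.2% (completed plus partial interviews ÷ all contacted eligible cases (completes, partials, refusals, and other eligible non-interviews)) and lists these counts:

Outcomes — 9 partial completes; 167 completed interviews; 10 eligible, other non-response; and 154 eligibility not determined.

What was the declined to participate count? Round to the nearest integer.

Numerator → 167 + 9 = 176
COOP2 = 176 / D = 0.642
D = 176 / 0.642 = 274.1
Remaining denominator categories sum to 186
declined to participate = 274.1 − 186 ≈ 88

88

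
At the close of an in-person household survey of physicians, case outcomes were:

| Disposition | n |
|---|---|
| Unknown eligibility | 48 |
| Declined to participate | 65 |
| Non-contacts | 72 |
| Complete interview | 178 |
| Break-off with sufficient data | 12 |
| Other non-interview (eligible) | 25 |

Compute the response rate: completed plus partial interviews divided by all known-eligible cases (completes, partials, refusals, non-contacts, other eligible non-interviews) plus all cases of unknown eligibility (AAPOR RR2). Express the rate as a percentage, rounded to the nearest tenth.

Top = 178 + 12 = 190
Denominator = 178 + 12 + 65 + 72 + 25 + 48 = 400
RR2 = 190 / 400 = 0.4750

47.5%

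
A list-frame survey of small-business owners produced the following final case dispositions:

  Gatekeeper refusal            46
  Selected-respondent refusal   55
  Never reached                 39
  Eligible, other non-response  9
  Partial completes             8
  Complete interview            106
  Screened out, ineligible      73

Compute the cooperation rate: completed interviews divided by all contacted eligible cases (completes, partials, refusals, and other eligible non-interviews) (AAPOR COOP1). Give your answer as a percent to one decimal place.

47.3%

Refused = 46 + 55 = 101
Numerator → 106
Denominator → 106 + 8 + 101 + 9 = 224
COOP1 = 106 / 224 = 0.4732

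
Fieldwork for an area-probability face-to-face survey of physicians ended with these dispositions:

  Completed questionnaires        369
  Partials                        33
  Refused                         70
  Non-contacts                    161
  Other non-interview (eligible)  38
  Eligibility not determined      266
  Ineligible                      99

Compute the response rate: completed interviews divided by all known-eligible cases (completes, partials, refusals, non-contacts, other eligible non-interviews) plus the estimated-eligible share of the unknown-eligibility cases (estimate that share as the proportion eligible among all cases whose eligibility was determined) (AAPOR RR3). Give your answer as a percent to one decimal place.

40.9%

Num → 369
Known eligible → 369 + 33 + 70 + 161 + 38 = 671
e = 671 / (671 + 99) = 671 / 770 = 0.8714
e × U → 0.8714 × 266 = 231.79
Denom → 671 + 231.79 = 902.79
RR3 = 369 / 902.79 = 0.4087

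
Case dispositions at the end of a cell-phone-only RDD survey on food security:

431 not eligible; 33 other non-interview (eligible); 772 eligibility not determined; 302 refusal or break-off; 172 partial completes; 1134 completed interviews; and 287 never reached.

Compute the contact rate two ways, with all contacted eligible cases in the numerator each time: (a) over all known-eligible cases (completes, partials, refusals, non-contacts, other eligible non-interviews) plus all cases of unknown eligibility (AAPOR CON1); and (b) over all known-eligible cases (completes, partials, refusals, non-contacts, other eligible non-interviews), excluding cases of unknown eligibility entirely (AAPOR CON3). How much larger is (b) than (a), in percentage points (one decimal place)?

Numerator = 1134 + 172 + 302 + 33 = 1641
Denominator = 1134 + 172 + 302 + 287 + 33 + 772 = 2700
CON1 = 1641 / 2700 = 0.6078
Denominator = 1134 + 172 + 302 + 287 + 33 = 1928
CON3 = 1641 / 1928 = 0.8511
Difference = 85.11 − 60.78 = 24.33 percentage points

24.3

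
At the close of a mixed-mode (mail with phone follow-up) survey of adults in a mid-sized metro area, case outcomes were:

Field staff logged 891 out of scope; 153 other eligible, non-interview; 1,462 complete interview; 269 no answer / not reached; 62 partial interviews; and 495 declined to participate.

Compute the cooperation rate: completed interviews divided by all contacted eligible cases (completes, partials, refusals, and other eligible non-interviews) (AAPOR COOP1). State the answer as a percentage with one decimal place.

67.3%

Numerator → 1462
Base → 1462 + 62 + 495 + 153 = 2172
COOP1 = 1462 / 2172 = 0.6731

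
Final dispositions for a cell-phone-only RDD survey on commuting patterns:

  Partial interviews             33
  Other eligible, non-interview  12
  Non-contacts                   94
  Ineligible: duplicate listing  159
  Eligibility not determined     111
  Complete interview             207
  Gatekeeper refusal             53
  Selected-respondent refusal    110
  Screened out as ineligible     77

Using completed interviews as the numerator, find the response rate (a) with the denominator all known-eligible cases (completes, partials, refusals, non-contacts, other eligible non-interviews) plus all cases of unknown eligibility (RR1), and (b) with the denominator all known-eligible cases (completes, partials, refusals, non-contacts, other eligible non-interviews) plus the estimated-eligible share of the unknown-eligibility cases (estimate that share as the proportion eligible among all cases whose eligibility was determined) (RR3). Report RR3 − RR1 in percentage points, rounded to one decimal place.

2.0

Refused = 53 + 110 = 163
Ineligible = 77 + 159 = 236
Top = 207
Denom = 207 + 33 + 163 + 94 + 12 + 111 = 620
RR1 = 207 / 620 = 0.3339
Determined eligible = 207 + 33 + 163 + 94 + 12 = 509
e = 509 / (509 + 236) = 509 / 745 = 0.6832
Eligible share of unknowns = 0.6832 × 111 = 75.84
Denom = 509 + 75.84 = 584.84
RR3 = 207 / 584.84 = 0.3539
Difference = 35.39 − 33.39 = 2.00 percentage points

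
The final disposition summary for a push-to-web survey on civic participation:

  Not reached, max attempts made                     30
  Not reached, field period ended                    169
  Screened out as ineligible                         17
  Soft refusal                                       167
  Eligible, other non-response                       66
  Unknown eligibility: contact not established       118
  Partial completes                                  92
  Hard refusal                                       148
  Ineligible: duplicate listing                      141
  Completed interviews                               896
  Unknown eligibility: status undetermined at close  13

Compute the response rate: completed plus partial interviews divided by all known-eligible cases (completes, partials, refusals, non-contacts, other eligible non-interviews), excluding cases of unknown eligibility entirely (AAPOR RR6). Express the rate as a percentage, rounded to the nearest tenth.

Refusals = 148 + 167 = 315
Never reached = 169 + 30 = 199
Eligibility not determined = 118 + 13 = 131
Screened out, ineligible = 17 + 141 = 158
Num: 896 + 92 = 988
Denominator: 896 + 92 + 315 + 199 + 66 = 1568
RR6 = 988 / 1568 = 0.6301

63.0%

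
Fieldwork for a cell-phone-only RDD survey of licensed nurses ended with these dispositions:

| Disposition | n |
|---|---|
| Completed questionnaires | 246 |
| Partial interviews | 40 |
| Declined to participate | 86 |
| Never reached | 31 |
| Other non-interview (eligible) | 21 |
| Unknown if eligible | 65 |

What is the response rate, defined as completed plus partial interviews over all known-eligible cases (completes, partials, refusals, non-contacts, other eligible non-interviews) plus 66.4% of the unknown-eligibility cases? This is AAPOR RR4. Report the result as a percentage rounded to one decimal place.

61.2%

Num: 246 + 40 = 286
Known eligible: 246 + 40 + 86 + 31 + 21 = 424
e × U: 0.6640 × 65 = 43.16
Denom: 424 + 43.16 = 467.16
RR4 = 286 / 467.16 = 0.6122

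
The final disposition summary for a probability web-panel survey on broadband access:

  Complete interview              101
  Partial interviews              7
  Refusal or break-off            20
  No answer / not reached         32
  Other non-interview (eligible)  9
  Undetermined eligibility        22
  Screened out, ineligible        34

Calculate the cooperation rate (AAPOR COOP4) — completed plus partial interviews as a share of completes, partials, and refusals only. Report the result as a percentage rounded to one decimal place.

Num: 101 + 7 = 108
Denom: 101 + 7 + 20 = 128
COOP4 = 108 / 128 = 0.8438

84.4%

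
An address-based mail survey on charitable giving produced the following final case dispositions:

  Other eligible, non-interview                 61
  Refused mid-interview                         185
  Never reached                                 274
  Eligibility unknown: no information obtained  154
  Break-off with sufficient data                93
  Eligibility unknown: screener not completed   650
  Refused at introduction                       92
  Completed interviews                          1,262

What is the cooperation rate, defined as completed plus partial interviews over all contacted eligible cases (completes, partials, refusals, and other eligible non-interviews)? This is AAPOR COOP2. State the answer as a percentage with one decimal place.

80.0%

Declined to participate = 92 + 185 = 277
Unknown eligibility = 650 + 154 = 804
Numerator → 1262 + 93 = 1355
Denom → 1262 + 93 + 277 + 61 = 1693
COOP2 = 1355 / 1693 = 0.8004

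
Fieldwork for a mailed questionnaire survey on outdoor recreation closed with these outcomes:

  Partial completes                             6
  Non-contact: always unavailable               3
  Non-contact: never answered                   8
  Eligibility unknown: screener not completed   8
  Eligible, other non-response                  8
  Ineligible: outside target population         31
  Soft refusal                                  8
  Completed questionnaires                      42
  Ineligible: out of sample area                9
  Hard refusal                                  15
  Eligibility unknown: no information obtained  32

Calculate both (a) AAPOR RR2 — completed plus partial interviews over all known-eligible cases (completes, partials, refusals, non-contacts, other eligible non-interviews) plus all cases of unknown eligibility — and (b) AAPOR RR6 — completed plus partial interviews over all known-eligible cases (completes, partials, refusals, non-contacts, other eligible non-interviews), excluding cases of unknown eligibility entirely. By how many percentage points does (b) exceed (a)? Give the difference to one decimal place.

16.4

Declined to participate = 15 + 8 = 23
No contact after all attempts = 8 + 3 = 11
Undetermined eligibility = 8 + 32 = 40
Not eligible = 31 + 9 = 40
Num → 42 + 6 = 48
Denominator → 42 + 6 + 23 + 11 + 8 + 40 = 130
RR2 = 48 / 130 = 0.3692
Denominator → 42 + 6 + 23 + 11 + 8 = 90
RR6 = 48 / 90 = 0.5333
Difference = 53.33 − 36.92 = 16.41 percentage points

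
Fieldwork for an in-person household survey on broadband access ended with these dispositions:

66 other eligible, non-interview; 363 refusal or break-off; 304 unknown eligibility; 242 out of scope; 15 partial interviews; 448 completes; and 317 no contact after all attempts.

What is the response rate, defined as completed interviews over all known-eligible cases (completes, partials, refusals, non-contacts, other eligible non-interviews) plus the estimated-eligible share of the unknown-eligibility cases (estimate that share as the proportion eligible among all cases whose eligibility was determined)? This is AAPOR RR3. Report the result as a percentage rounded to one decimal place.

Top → 448
Known eligible → 448 + 15 + 363 + 317 + 66 = 1209
e = 1209 / (1209 + 242) = 1209 / 1451 = 0.8332
e × U → 0.8332 × 304 = 253.29
Base → 1209 + 253.29 = 1462.29
RR3 = 448 / 1462.29 = 0.3064

30.6%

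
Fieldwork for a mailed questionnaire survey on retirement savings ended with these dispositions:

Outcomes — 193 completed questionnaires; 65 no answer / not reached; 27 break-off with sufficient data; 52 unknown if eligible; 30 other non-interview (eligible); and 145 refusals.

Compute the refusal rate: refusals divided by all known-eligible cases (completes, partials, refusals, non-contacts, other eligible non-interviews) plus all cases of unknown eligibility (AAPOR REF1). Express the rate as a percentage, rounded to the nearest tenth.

28.3%

Top: 145
Base: 193 + 27 + 145 + 65 + 30 + 52 = 512
REF1 = 145 / 512 = 0.2832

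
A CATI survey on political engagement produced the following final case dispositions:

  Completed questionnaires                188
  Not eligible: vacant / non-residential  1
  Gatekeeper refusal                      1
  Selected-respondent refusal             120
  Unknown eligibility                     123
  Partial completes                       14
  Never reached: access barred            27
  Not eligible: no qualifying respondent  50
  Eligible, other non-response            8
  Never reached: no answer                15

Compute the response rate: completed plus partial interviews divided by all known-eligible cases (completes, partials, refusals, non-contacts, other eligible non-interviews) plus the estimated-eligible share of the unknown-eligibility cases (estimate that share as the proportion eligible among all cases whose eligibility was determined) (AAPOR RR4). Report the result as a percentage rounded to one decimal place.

42.0%

Declined to participate = 1 + 120 = 121
No contact after all attempts = 15 + 27 = 42
Not eligible = 50 + 1 = 51
Num → 188 + 14 = 202
Determined eligible → 188 + 14 + 121 + 42 + 8 = 373
e = 373 / (373 + 51) = 373 / 424 = 0.8797
e × U → 0.8797 × 123 = 108.20
Base → 373 + 108.20 = 481.20
RR4 = 202 / 481.20 = 0.4198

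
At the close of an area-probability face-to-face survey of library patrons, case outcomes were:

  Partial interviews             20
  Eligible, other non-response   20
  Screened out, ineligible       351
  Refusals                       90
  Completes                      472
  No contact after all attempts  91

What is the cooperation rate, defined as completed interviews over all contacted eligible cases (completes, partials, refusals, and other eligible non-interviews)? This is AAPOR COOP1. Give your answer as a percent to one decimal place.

78.4%

Numerator → 472
Denominator → 472 + 20 + 90 + 20 = 602
COOP1 = 472 / 602 = 0.7841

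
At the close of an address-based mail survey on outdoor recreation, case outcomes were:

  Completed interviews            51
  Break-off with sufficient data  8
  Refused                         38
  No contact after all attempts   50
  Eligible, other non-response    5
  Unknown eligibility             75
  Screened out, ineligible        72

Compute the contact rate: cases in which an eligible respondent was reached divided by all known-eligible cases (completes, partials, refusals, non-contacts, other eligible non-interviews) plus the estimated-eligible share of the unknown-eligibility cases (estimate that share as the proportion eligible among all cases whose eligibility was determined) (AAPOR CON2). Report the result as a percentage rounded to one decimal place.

Top: 51 + 8 + 38 + 5 = 102
Determined eligible: 51 + 8 + 38 + 50 + 5 = 152
e = 152 / (152 + 72) = 152 / 224 = 0.6786
e × U: 0.6786 × 75 = 50.89
Base: 152 + 50.89 = 202.89
CON2 = 102 / 202.89 = 0.5027

50.3%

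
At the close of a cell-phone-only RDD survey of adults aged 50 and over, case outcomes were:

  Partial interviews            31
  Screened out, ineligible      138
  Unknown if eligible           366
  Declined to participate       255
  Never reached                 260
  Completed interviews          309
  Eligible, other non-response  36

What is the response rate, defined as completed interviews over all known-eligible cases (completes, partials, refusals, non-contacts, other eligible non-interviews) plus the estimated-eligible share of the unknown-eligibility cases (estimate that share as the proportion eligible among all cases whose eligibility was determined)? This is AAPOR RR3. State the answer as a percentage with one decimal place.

25.6%

Top = 309
Known eligible = 309 + 31 + 255 + 260 + 36 = 891
e = 891 / (891 + 138) = 891 / 1029 = 0.8659
e × U = 0.8659 × 366 = 316.92
Base = 891 + 316.92 = 1207.92
RR3 = 309 / 1207.92 = 0.2558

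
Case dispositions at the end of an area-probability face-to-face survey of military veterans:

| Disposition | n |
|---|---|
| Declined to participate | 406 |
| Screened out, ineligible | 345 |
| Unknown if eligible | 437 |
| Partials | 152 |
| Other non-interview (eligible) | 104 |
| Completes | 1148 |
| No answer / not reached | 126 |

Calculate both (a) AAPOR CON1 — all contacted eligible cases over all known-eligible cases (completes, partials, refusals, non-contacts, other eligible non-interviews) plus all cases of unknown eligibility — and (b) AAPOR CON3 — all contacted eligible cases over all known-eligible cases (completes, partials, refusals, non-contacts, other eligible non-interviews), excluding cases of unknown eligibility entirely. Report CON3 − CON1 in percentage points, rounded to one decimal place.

Top = 1148 + 152 + 406 + 104 = 1810
Denominator = 1148 + 152 + 406 + 126 + 104 + 437 = 2373
CON1 = 1810 / 2373 = 0.7627
Denominator = 1148 + 152 + 406 + 126 + 104 = 1936
CON3 = 1810 / 1936 = 0.9349
Difference = 93.49 − 76.27 = 17.22 percentage points

17.2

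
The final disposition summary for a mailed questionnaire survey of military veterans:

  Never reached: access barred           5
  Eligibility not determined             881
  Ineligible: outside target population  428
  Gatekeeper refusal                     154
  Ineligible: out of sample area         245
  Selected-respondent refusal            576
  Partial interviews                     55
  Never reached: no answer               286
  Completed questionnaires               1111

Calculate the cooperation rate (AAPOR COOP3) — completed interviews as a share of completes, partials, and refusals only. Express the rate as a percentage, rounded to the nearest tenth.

58.6%

Refused = 154 + 576 = 730
No contact after all attempts = 286 + 5 = 291
Out of scope = 428 + 245 = 673
Numerator = 1111
Denominator = 1111 + 55 + 730 = 1896
COOP3 = 1111 / 1896 = 0.5860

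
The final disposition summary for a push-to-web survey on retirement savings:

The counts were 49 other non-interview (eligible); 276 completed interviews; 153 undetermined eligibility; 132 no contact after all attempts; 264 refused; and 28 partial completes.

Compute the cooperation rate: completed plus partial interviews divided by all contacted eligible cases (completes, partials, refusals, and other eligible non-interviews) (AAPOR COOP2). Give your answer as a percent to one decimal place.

49.3%

Numerator → 276 + 28 = 304
Denom → 276 + 28 + 264 + 49 = 617
COOP2 = 304 / 617 = 0.4927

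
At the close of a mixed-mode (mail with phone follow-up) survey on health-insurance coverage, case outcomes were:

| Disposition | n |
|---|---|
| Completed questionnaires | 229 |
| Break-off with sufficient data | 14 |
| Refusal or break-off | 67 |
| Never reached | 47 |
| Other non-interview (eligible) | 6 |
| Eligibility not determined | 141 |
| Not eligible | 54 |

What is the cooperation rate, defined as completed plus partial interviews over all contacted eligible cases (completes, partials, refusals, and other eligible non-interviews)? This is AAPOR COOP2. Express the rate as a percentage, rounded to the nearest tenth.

76.9%

Top = 229 + 14 = 243
Denominator = 229 + 14 + 67 + 6 = 316
COOP2 = 243 / 316 = 0.7690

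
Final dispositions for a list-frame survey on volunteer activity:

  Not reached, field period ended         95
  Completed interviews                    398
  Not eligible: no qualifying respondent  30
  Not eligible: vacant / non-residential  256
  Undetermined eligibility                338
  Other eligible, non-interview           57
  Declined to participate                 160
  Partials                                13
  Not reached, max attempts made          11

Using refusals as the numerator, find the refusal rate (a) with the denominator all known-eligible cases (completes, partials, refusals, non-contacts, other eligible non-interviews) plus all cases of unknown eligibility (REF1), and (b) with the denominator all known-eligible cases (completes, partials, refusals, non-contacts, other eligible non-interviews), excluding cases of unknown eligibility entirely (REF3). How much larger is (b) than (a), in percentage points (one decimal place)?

Non-contacts = 95 + 11 = 106
Screened out, ineligible = 30 + 256 = 286
Num = 160
Base = 398 + 13 + 160 + 106 + 57 + 338 = 1072
REF1 = 160 / 1072 = 0.1493
Base = 398 + 13 + 160 + 106 + 57 = 734
REF3 = 160 / 734 = 0.2180
Difference = 21.80 − 14.93 = 6.87 percentage points

6.9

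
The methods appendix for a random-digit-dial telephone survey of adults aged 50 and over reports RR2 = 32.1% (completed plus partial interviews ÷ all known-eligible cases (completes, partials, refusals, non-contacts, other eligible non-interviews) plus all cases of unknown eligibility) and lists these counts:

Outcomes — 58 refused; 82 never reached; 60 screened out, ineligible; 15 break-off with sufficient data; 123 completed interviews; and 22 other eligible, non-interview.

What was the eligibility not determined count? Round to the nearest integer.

Num = 123 + 15 = 138
RR2 = 138 / D = 0.321
D = 138 / 0.321 = 429.9
Other denominator terms total 300
eligibility not determined = 429.9 − 300 ≈ 130

130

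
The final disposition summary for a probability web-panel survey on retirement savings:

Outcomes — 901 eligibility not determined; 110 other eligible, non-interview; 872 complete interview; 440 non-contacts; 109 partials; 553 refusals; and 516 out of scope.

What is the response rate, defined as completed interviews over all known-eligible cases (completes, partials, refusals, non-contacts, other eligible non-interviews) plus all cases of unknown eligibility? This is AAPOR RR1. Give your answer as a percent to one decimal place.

29.2%

Num → 872
Denominator → 872 + 109 + 553 + 440 + 110 + 901 = 2985
RR1 = 872 / 2985 = 0.2921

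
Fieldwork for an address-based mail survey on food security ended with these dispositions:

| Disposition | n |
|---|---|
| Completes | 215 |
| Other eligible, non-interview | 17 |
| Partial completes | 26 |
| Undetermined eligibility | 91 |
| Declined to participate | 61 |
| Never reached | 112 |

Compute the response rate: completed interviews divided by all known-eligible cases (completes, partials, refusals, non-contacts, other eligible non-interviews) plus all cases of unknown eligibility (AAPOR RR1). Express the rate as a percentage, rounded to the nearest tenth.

41.2%

Num → 215
Denominator → 215 + 26 + 61 + 112 + 17 + 91 = 522
RR1 = 215 / 522 = 0.4119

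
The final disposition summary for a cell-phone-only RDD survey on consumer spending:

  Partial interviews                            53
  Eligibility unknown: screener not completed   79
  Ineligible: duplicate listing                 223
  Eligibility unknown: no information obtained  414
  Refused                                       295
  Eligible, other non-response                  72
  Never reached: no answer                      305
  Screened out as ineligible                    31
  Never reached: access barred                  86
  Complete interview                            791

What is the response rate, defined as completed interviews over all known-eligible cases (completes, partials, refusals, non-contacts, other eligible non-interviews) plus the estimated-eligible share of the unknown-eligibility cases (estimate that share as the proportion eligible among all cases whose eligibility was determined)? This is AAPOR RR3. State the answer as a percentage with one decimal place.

39.0%

No contact after all attempts = 305 + 86 = 391
Unknown if eligible = 79 + 414 = 493
Screened out, ineligible = 31 + 223 = 254
Top = 791
Eligible (known) = 791 + 53 + 295 + 391 + 72 = 1602
e = 1602 / (1602 + 254) = 1602 / 1856 = 0.8631
Estimated eligible among unknowns = 0.8631 × 493 = 425.51
Denominator = 1602 + 425.51 = 2027.51
RR3 = 791 / 2027.51 = 0.3901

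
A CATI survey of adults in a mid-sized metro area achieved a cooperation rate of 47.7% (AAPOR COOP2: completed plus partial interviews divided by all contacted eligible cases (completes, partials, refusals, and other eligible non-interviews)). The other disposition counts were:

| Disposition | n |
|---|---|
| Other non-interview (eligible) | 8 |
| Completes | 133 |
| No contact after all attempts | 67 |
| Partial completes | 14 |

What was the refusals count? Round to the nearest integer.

Top = 133 + 14 = 147
COOP2 = 147 / D = 0.477
D = 147 / 0.477 = 308.2
Other denominator terms total 155
refusals = 308.2 − 155 ≈ 153

153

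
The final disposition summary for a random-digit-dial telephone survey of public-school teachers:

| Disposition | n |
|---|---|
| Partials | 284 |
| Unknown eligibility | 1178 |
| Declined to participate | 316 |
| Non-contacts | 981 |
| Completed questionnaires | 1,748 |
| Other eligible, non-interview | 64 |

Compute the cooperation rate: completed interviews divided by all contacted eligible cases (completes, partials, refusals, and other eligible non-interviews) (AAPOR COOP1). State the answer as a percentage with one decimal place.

72.5%

Numerator = 1748
Base = 1748 + 284 + 316 + 64 = 2412
COOP1 = 1748 / 2412 = 0.7247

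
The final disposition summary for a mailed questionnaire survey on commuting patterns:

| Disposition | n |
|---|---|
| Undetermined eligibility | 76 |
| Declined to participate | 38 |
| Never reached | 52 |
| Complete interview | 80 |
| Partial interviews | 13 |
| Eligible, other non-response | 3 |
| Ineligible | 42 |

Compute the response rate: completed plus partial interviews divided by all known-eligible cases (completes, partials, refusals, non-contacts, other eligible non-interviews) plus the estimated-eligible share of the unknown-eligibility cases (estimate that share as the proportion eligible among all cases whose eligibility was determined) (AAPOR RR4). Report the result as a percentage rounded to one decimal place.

Num → 80 + 13 = 93
Determined eligible → 80 + 13 + 38 + 52 + 3 = 186
e = 186 / (186 + 42) = 186 / 228 = 0.8158
Eligible share of unknowns → 0.8158 × 76 = 62.00
Denominator → 186 + 62.00 = 248.00
RR4 = 93 / 248.00 = 0.3750

37.5%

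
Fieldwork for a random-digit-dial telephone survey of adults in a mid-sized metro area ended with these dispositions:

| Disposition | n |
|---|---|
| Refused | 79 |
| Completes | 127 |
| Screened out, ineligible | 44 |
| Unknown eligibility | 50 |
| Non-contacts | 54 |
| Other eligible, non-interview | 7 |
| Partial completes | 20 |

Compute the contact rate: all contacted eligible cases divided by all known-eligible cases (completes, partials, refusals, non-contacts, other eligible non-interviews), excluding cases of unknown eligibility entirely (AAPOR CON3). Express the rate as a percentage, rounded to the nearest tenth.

Num: 127 + 20 + 79 + 7 = 233
Denominator: 127 + 20 + 79 + 54 + 7 = 287
CON3 = 233 / 287 = 0.8118

81.2%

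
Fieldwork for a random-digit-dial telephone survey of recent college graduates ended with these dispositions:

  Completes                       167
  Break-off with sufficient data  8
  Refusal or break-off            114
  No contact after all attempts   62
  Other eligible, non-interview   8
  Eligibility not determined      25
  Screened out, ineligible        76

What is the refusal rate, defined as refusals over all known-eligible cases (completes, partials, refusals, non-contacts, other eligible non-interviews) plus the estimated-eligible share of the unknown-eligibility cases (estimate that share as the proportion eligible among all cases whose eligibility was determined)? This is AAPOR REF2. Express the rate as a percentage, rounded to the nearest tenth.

30.0%

Top = 114
Eligible (known) = 167 + 8 + 114 + 62 + 8 = 359
e = 359 / (359 + 76) = 359 / 435 = 0.8253
Eligible share of unknowns = 0.8253 × 25 = 20.63
Denom = 359 + 20.63 = 379.63
REF2 = 114 / 379.63 = 0.3003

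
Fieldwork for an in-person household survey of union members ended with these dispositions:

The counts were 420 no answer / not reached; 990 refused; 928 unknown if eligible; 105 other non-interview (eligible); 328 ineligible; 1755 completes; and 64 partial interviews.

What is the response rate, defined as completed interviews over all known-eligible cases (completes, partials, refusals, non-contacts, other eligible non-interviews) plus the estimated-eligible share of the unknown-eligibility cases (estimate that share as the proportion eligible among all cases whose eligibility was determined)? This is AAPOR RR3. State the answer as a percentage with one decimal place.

Top: 1755
Determined eligible: 1755 + 64 + 990 + 420 + 105 = 3334
e = 3334 / (3334 + 328) = 3334 / 3662 = 0.9104
Estimated eligible among unknowns: 0.9104 × 928 = 844.85
Denominator: 3334 + 844.85 = 4178.85
RR3 = 1755 / 4178.85 = 0.4200

42.0%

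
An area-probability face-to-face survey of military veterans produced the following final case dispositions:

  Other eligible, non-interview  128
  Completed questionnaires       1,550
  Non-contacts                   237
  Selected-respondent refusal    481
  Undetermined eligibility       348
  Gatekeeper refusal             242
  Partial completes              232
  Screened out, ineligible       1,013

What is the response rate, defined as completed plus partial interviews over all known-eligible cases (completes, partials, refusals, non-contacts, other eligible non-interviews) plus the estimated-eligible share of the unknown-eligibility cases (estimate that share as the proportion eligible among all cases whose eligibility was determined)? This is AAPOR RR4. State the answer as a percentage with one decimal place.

57.0%

Refusals = 242 + 481 = 723
Top → 1550 + 232 = 1782
Determined eligible → 1550 + 232 + 723 + 237 + 128 = 2870
e = 2870 / (2870 + 1013) = 2870 / 3883 = 0.7391
e × U → 0.7391 × 348 = 257.21
Denominator → 2870 + 257.21 = 3127.21
RR4 = 1782 / 3127.21 = 0.5698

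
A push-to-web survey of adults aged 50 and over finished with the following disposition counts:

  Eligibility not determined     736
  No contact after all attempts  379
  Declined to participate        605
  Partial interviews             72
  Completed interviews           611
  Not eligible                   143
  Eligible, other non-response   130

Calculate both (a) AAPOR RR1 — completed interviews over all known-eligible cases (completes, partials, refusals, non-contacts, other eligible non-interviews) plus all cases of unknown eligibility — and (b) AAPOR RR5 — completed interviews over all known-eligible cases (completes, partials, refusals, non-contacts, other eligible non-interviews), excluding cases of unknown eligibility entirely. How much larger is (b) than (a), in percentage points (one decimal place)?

9.9

Num = 611
Base = 611 + 72 + 605 + 379 + 130 + 736 = 2533
RR1 = 611 / 2533 = 0.2412
Base = 611 + 72 + 605 + 379 + 130 = 1797
RR5 = 611 / 1797 = 0.3400
Difference = 34.00 − 24.12 = 9.88 percentage points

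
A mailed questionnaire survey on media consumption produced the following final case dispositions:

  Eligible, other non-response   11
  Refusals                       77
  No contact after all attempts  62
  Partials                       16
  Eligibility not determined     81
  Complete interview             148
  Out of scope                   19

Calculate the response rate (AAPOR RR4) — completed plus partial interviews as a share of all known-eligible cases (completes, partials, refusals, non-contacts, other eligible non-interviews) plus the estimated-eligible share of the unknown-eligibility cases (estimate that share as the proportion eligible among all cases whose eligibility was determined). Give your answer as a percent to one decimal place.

42.0%

Numerator → 148 + 16 = 164
Known eligible → 148 + 16 + 77 + 62 + 11 = 314
e = 314 / (314 + 19) = 314 / 333 = 0.9429
Eligible share of unknowns → 0.9429 × 81 = 76.37
Denominator → 314 + 76.37 = 390.37
RR4 = 164 / 390.37 = 0.4201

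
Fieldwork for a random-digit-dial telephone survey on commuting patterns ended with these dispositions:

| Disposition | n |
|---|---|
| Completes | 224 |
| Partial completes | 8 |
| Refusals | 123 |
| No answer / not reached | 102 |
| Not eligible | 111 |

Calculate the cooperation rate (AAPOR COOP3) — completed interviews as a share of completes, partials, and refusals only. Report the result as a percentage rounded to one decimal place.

Num = 224
Base = 224 + 8 + 123 = 355
COOP3 = 224 / 355 = 0.6310

63.1%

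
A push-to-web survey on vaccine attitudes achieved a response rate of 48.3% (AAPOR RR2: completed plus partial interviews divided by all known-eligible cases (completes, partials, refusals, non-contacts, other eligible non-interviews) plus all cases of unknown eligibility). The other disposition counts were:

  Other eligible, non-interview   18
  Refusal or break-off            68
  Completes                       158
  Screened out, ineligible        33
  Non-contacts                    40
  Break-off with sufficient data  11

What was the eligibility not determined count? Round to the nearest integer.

55

Top = 158 + 11 = 169
RR2 = 169 / D = 0.483
D = 169 / 0.483 = 349.9
Rest of base = 295
eligibility not determined = 349.9 − 295 ≈ 55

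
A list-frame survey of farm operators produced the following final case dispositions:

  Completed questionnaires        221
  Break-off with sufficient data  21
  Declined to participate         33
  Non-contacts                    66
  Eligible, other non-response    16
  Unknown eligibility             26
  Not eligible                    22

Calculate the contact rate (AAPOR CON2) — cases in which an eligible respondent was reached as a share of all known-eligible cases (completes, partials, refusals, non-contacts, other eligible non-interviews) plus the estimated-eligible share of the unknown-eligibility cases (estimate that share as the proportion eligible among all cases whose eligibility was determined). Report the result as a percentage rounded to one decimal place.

76.3%

Num → 221 + 21 + 33 + 16 = 291
Determined eligible → 221 + 21 + 33 + 66 + 16 = 357
e = 357 / (357 + 22) = 357 / 379 = 0.9420
Estimated eligible among unknowns → 0.9420 × 26 = 24.49
Base → 357 + 24.49 = 381.49
CON2 = 291 / 381.49 = 0.7628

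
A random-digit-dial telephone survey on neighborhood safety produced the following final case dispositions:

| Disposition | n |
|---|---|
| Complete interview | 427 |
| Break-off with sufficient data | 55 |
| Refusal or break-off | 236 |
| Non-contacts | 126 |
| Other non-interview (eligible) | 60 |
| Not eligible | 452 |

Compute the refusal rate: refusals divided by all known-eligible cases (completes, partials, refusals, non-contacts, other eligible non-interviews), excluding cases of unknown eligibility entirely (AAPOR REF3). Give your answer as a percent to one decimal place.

Numerator → 236
Base → 427 + 55 + 236 + 126 + 60 = 904
REF3 = 236 / 904 = 0.2611

26.1%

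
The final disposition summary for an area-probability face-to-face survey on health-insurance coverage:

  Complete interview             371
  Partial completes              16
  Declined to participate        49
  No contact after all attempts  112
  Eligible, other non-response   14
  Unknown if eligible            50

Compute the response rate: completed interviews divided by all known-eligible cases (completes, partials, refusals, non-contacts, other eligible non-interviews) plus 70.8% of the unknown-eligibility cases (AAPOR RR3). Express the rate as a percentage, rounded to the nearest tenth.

Num = 371
Determined eligible = 371 + 16 + 49 + 112 + 14 = 562
e × U = 0.7080 × 50 = 35.40
Denominator = 562 + 35.40 = 597.40
RR3 = 371 / 597.40 = 0.6210

62.1%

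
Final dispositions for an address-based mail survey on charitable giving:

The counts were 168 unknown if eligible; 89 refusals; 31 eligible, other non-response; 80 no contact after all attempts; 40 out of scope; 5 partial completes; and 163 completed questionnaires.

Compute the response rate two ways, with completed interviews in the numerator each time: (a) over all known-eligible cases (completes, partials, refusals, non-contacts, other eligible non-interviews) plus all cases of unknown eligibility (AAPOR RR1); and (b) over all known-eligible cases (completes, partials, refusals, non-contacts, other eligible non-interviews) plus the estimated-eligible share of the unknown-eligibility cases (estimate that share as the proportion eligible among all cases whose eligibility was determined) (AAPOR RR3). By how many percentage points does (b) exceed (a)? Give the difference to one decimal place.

Numerator → 163
Denom → 163 + 5 + 89 + 80 + 31 + 168 = 536
RR1 = 163 / 536 = 0.3041
Eligible (known) → 163 + 5 + 89 + 80 + 31 = 368
e = 368 / (368 + 40) = 368 / 408 = 0.9020
e × U → 0.9020 × 168 = 151.54
Denom → 368 + 151.54 = 519.54
RR3 = 163 / 519.54 = 0.3137
Difference = 31.37 − 30.41 = 0.96 percentage points

1.0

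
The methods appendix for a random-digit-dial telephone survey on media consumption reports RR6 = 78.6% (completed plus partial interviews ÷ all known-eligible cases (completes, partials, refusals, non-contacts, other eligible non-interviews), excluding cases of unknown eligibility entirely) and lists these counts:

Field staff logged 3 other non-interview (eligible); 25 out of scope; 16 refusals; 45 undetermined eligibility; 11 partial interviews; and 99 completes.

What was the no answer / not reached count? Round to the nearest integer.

Top: 99 + 11 = 110
RR6 = 110 / D = 0.786
D = 110 / 0.786 = 139.9
Remaining denominator categories sum to 129
no answer / not reached = 139.9 − 129 ≈ 11

11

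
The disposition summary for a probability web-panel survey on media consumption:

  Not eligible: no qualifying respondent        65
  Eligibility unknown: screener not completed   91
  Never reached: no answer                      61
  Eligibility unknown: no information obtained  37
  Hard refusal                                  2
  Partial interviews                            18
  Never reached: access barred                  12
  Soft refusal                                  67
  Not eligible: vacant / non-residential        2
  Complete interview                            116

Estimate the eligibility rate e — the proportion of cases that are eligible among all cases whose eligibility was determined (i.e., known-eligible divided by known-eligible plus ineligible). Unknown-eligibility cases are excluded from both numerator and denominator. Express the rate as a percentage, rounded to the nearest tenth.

Declined to participate = 2 + 67 = 69
Non-contacts = 61 + 12 = 73
Undetermined eligibility = 91 + 37 = 128
Not eligible = 65 + 2 = 67
Eligible (known): 116 + 18 + 69 + 73 = 276
e = 276 / (276 + 67) = 276 / 343 = 0.8047

80.5%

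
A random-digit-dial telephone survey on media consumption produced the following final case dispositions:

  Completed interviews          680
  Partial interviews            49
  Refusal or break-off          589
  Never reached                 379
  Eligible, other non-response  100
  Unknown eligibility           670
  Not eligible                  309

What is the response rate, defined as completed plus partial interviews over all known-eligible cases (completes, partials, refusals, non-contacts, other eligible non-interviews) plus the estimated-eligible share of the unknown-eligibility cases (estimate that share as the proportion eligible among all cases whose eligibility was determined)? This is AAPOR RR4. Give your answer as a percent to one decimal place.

Num = 680 + 49 = 729
Eligible (known) = 680 + 49 + 589 + 379 + 100 = 1797
e = 1797 / (1797 + 309) = 1797 / 2106 = 0.8533
Eligible share of unknowns = 0.8533 × 670 = 571.71
Denom = 1797 + 571.71 = 2368.71
RR4 = 729 / 2368.71 = 0.3078

30.8%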